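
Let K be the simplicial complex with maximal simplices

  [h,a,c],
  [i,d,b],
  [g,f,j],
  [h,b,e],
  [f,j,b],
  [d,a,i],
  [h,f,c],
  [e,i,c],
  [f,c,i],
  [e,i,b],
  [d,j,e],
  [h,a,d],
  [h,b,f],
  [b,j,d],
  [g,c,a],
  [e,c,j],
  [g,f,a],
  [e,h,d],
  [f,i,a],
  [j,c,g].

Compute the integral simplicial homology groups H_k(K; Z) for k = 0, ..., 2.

H_0 = Z,  H_1 = Z × Z/2,  H_2 = 0.

Order the vertices as a < b < c < d < e < f < g < h < i < j. Listing each simplex with vertices in this order, K has dimension 2 with simplices:

  0-simplices (10): a, b, c, d, e, f, g, h, i, j
  1-simplices (30): ac, ad, af, ag, ah, ai, bd, be, bf, bh, bi, bj, ce, cf, cg, ch, ci, cj, de, dh, di, dj, eh, ei, ej, fg, fh, fi, fj, gj
  2-simplices (20): acg, ach, adh, adi, afg, afi, bdi, bdj, beh, bei, bfh, bfj, cei, cej, cfh, cfi, cgj, deh, dej, fgj

giving chain groups C_0 ≅ Z^10, C_1 ≅ Z^30, C_2 ≅ Z^20.

Boundary ∂_1: C_1 → C_0 is given by ∂[p,q] = [q] − [p]. For instance
  ∂be = e − b.
The 10×30 boundary matrix has rank 9 and Smith normal form diag(1,1,1,1,1,1,1,1,1).

∂_2: C_2 → C_1 sends each 2-simplex [p,q,r] to [q,r] − [p,r] + [p,q]. For instance
  ∂cfh = fh − ch + cf,
  ∂cei = ei − ci + ce.
This gives a 30×20 integer matrix of rank 20; reducing to Smith normal form yields diagonal entries (1,1,1,1,1,1,1,1,1,1,1,1,1,1,1,1,1,1,1,2).

Reading off H_k = ker ∂_k / im ∂_{k+1}:

  H_0: rank C_0 − rank ∂_1 = 10 − 9 = 1, and the invariant factors of ∂_1 are all 1, so H_0 ≅ Z.
  H_1: rank ker ∂_1 − rank ∂_2 = (30 − 9) − 20 = 1, and ∂_2 has invariant factor 2 > 1, so H_1 ≅ Z × Z/2.
  H_2: rank ker ∂_2 − rank ∂_3 = (20 − 20) − 0 = 0, and there is no ∂_3, so H_2 ≅ 0.

(K is a triangulation of the Klein bottle.)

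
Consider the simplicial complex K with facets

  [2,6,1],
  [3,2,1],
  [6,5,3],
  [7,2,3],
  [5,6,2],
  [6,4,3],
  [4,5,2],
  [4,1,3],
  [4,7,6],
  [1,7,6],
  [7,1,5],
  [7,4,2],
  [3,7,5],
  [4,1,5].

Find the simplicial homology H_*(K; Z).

K has 7 vertices, 21 edges, 14 triangles.
rank ∂_0 = 0, rank ∂_1 = 6 ⇒ b_0 = 7 − 0 − 6 = 1; all invariant factors of ∂_1 are 1 so no torsion. So H_0 ≅ Z.
rank ∂_1 = 6, rank ∂_2 = 13 ⇒ b_1 = 21 − 6 − 13 = 2; all invariant factors of ∂_2 are 1 so no torsion. So H_1 ≅ Z^2.
rank ∂_2 = 13, rank ∂_3 = 0 ⇒ b_2 = 14 − 13 − 0 = 1. So H_2 ≅ Z.

H_0 ≅ Z,  H_1 ≅ Z^2,  H_2 ≅ Z.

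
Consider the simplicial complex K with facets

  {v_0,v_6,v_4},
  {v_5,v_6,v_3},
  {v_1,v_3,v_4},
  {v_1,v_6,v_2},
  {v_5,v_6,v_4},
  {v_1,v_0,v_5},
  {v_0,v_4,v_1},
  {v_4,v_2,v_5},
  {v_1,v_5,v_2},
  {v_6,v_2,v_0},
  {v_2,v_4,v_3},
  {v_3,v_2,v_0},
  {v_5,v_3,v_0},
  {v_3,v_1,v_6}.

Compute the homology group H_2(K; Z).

We work with the vertex ordering v_0 < v_1 < v_2 < v_3 < v_4 < v_5 < v_6. The simplices of K, each written with vertices in increasing order, are:

  0-simplices (7): [v_0], [v_1], [v_2], [v_3], [v_4], [v_5], [v_6]
  1-simplices (21): (21 of them)
  2-simplices (14): (14 of them)

so the chain groups are C_0 ≅ Z^7, C_1 ≅ Z^21, C_2 ≅ Z^14.

∂_1: C_1 → C_0 maps an edge to its endpoints' difference, ∂[p,q] = q − p. For instance
  ∂[v_0,v_4] = [v_4] − [v_0].
The resulting 7×21 matrix has rank 6, and its Smith normal form has invariant factors (1,1,1,1,1,1).

The boundary map ∂_2: C_2 → C_1 maps a triangle to the signed sum of its edges. For instance
  ∂[v_2,v_4,v_5] = [v_4,v_5] − [v_2,v_5] + [v_2,v_4],
  ∂[v_1,v_3,v_4] = [v_3,v_4] − [v_1,v_4] + [v_1,v_3].
The 21×14 boundary matrix has rank 13 and Smith normal form diag(1,1,1,1,1,1,1,1,1,1,1,1,1).

Computing H_k = (kernel of ∂_k) / (image of ∂_{k+1}):

  H_2: rank ker ∂_2 − rank ∂_3 = (14 − 13) − 0 = 1, and there is no ∂_3, so H_2 ≅ Z.

(K is a triangulation of the torus T^2.)

H_2 = Z.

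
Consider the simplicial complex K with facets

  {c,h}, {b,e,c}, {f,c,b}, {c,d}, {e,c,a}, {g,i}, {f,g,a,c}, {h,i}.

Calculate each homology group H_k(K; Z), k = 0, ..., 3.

Take the total order a < b < c < d < e < f < g < h < i on the vertex set. Then K (dimension 3) consists of the simplices:

  0-simplices (9): a, b, c, d, e, f, g, h, i
  1-simplices (15): ac, ae, af, ag, bc, be, bf, cd, ce, cf, cg, ch, fg, gi, hi
  2-simplices (7): ace, acf, acg, afg, bce, bcf, cfg
  3-simplices (1): acfg

Hence C_0 ≅ Z^9, C_1 ≅ Z^15, C_2 ≅ Z^7, C_3 ≅ Z^1.

The boundary map ∂_1: C_1 → C_0 is given by ∂[p,q] = [q] − [p].
The resulting 9×15 matrix has rank 8, and its Smith normal form has invariant factors (1,1,1,1,1,1,1,1).

The boundary map ∂_2: C_2 → C_1 acts by ∂[p,q,r] = [q,r] − [p,r] + [p,q]. For instance
  ∂bcf = cf − bf + bc,
  ∂bce = ce − be + bc.
This gives a 15×7 integer matrix of rank 6; reducing to Smith normal form yields diagonal entries (1,1,1,1,1,1).

∂_3: C_3 → C_2 sends each 3-simplex σ to the alternating sum Σ_i (−1)^i (σ with its i-th vertex removed). For instance
  ∂acfg = cfg − afg + acg − acf.
This gives a 7×1 integer matrix of rank 1; reducing to Smith normal form yields diagonal entries (1).

Computing H_k = (kernel of ∂_k) / (image of ∂_{k+1}):

  H_0: rank C_0 − rank ∂_1 = 9 − 8 = 1, and the invariant factors of ∂_1 are all 1, so H_0 = Z.
  H_1: rank ker ∂_1 − rank ∂_2 = (15 − 8) − 6 = 1, and the invariant factors of ∂_2 are all 1, so H_1 = Z.
  H_2: rank ker ∂_2 − rank ∂_3 = (7 − 6) − 1 = 0, and the invariant factors of ∂_3 are all 1, so H_2 = 0.
  H_3: rank ker ∂_3 − rank ∂_4 = (1 − 1) − 0 = 0, and there is no ∂_4, so H_3 = 0.

H_0 ≅ Z,  H_1 ≅ Z,  H_2 = 0,  H_3 = 0.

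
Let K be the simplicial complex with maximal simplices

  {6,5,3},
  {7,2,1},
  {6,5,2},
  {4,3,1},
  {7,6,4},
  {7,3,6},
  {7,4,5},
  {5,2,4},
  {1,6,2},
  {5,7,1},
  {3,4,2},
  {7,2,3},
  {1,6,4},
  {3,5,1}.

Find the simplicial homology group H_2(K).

H_2 ≅ Z.

We work with the vertex ordering 1 < 2 < 3 < 4 < 5 < 6 < 7. The simplices of K, each written with vertices in increasing order, are:

  0-simplices (7): [1], [2], [3], [4], [5], [6], [7]
  1-simplices (21): [1,2], [1,3], [1,4], [1,5], [1,6], [1,7], [2,3], [2,4], [2,5], [2,6], [2,7], [3,4], [3,5], [3,6], [3,7], [4,5], [4,6], [4,7], [5,6], [5,7], [6,7]
  2-simplices (14): [1,2,6], [1,2,7], [1,3,4], [1,3,5], [1,4,6], [1,5,7], [2,3,4], [2,3,7], [2,4,5], [2,5,6], [3,5,6], [3,6,7], [4,5,7], [4,6,7]

so the chain groups are C_0 ≅ Z^7, C_1 ≅ Z^21, C_2 ≅ Z^14.

Boundary ∂_1: C_1 → C_0 sends each edge [p,q] (with p < q) to q − p. For instance
  ∂[1,4] = [4] − [1].
The 7×21 boundary matrix has rank 6 and Smith normal form diag(1,1,1,1,1,1).

∂_2: C_2 → C_1 acts by ∂[p,q,r] = [q,r] − [p,r] + [p,q]. For instance
  ∂[1,3,5] = [3,5] − [1,5] + [1,3],
  ∂[2,3,7] = [3,7] − [2,7] + [2,3].
The resulting 21×14 matrix has rank 13, and its Smith normal form has invariant factors (1,1,1,1,1,1,1,1,1,1,1,1,1).

Now H_k = ker ∂_k / im ∂_{k+1}, so:

  H_2: rank ker ∂_2 − rank ∂_3 = (14 − 13) − 0 = 1, and there is no ∂_3, so H_2 ≅ Z.

(K is a triangulation of the torus T^2.)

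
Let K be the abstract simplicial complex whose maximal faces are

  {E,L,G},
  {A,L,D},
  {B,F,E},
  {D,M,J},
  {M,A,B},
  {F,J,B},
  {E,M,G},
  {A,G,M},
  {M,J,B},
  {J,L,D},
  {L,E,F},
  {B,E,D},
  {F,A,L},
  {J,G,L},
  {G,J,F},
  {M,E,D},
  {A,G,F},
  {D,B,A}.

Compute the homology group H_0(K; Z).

Take the total order A < B < D < E < F < G < J < L < M on the vertex set. Then K (dimension 2) consists of the simplices:

  0-simplices (9): A, B, D, E, F, G, J, L, M
  1-simplices (27): AB, AD, AF, AG, AL, AM, BD, BE, BF, BJ, BM, DE, DJ, DL, DM, EF, EG, EL, EM, FG, FJ, FL, GJ, GL, GM, JL, JM
  2-simplices (18): ABD, ABM, ADL, AFG, AFL, AGM, BDE, BEF, BFJ, BJM, DEM, DJL, DJM, EFL, EGL, EGM, FGJ, GJL

so the chain groups are C_0 ≅ Z^9, C_1 ≅ Z^27, C_2 ≅ Z^18.

Boundary ∂_1: C_1 → C_0 maps an edge to its endpoints' difference, ∂[p,q] = q − p. For instance
  ∂AF = F − A.
This gives a 9×27 integer matrix of rank 8; reducing to Smith normal form yields diagonal entries (1,1,1,1,1,1,1,1).

The boundary map ∂_2: C_2 → C_1 sends each 2-simplex [p,q,r] to [q,r] − [p,r] + [p,q]. For instance
  ∂ADL = DL − AL + AD,
  ∂AGM = GM − AM + AG.
The resulting 27×18 matrix has rank 18, and its Smith normal form has invariant factors (1,1,1,1,1,1,1,1,1,1,1,1,1,1,1,1,1,2).

Now H_k = ker ∂_k / im ∂_{k+1}, so:

  H_0: rank C_0 − rank ∂_1 = 9 − 8 = 1, and the invariant factors of ∂_1 are all 1, so H_0 = Z.

H_0 ≅ Z.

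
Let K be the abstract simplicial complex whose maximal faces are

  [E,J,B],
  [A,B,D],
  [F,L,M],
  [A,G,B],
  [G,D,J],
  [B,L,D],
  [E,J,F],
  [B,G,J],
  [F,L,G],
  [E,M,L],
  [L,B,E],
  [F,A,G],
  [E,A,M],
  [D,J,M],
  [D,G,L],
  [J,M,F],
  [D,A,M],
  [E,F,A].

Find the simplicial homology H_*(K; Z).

H_0 = Z,  H_1 = Z × Z/2,  H_2 = 0.

Take the total order A < B < D < E < F < G < J < L < M on the vertex set. Then K (dimension 2) consists of the simplices:

  0-simplices (9): A, B, D, E, F, G, J, L, M
  1-simplices (27): AB, AD, AE, AF, AG, AM, BD, BE, BG, BJ, BL, DG, DJ, DL, DM, EF, EJ, EL, EM, FG, FJ, FL, FM, GJ, GL, JM, LM
  2-simplices (18): ABD, ABG, ADM, AEF, AEM, AFG, BDL, BEJ, BEL, BGJ, DGJ, DGL, DJM, EFJ, ELM, FGL, FJM, FLM

so the chain groups are C_0 ≅ Z^9, C_1 ≅ Z^27, C_2 ≅ Z^18.

Boundary ∂_1: C_1 → C_0 maps an edge to its endpoints' difference, ∂[p,q] = q − p. For instance
  ∂AB = B − A.
The resulting 9×27 matrix has rank 8, and its Smith normal form has invariant factors (1,1,1,1,1,1,1,1).

Boundary ∂_2: C_2 → C_1 sends each 2-simplex [p,q,r] to [q,r] − [p,r] + [p,q]. For instance
  ∂BDL = DL − BL + BD,
  ∂FJM = JM − FM + FJ.
The resulting 27×18 matrix has rank 18, and its Smith normal form has invariant factors (1,1,1,1,1,1,1,1,1,1,1,1,1,1,1,1,1,2).

Now H_k = ker ∂_k / im ∂_{k+1}, so:

  H_0: rank C_0 − rank ∂_1 = 9 − 8 = 1, and the invariant factors of ∂_1 are all 1, so H_0 ≅ Z.
  H_1: rank ker ∂_1 − rank ∂_2 = (27 − 8) − 18 = 1, and ∂_2 has invariant factor 2 > 1, so H_1 ≅ Z × Z/2.
  H_2: rank ker ∂_2 − rank ∂_3 = (18 − 18) − 0 = 0, and there is no ∂_3, so H_2 ≅ 0.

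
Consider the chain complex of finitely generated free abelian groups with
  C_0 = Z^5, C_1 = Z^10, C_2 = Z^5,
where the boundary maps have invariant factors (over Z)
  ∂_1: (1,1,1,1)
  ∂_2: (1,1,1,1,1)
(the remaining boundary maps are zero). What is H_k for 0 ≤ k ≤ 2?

H_0: b_0 = 5 − 0 − 4 = 1; torsion from ∂_1 factors > 1: none. So H_0 ≅ Z.
H_1: b_1 = 10 − 4 − 5 = 1; torsion from ∂_2 factors > 1: none. So H_1 ≅ Z.
H_2: b_2 = 5 − 5 − 0 = 0; torsion from ∂_3 factors > 1: none. So H_2 ≅ 0.

H_0 ≅ Z,  H_1 ≅ Z,  H_2 = 0.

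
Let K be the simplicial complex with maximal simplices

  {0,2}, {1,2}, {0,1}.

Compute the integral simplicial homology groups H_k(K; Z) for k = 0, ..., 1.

Order the vertices as 0 < 1 < 2. Listing each simplex with vertices in this order, K has dimension 1 with simplices:

  0-simplices (3): [0], [1], [2]
  1-simplices (3): [0,1], [0,2], [1,2]

giving chain groups C_0 ≅ Z^3, C_1 ≅ Z^3.

∂_1: C_1 → C_0 sends each edge [p,q] (with p < q) to q − p.
This gives a 3×3 integer matrix of rank 2; reducing to Smith normal form yields diagonal entries (1,1).

Computing H_k = (kernel of ∂_k) / (image of ∂_{k+1}):

  H_0: rank C_0 − rank ∂_1 = 3 − 2 = 1, and the invariant factors of ∂_1 are all 1, so H_0 ≅ Z.
  H_1: rank ker ∂_1 − rank ∂_2 = (3 − 2) − 0 = 1, and there is no ∂_2, so H_1 ≅ Z.

(K is a triangulation of the circle S^1.)

H_0 = Z,  H_1 = Z.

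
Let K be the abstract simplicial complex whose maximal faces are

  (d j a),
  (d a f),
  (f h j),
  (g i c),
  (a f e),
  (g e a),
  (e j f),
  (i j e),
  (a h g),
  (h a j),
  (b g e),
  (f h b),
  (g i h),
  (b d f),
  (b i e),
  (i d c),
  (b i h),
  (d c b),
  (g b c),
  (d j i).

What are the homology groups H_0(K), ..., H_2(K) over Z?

Order the vertices as a < b < c < d < e < f < g < h < i < j. Listing each simplex with vertices in this order, K has dimension 2 with simplices:

  0-simplices (10): a, b, c, d, e, f, g, h, i, j
  1-simplices (30): ad, ae, af, ag, ah, aj, bc, bd, be, bf, bg, bh, bi, cd, cg, ci, df, di, dj, ef, eg, ei, ej, fh, fj, gh, gi, hi, hj, ij
  2-simplices (20): adf, adj, aef, aeg, agh, ahj, bcd, bcg, bdf, beg, bei, bfh, bhi, cdi, cgi, dij, efj, eij, fhj, ghi

Hence C_0 ≅ Z^10, C_1 ≅ Z^30, C_2 ≅ Z^20.

The boundary map ∂_1: C_1 → C_0 sends each edge [p,q] (with p < q) to q − p.
The 10×30 boundary matrix has rank 9 and Smith normal form diag(1,1,1,1,1,1,1,1,1).

The boundary map ∂_2: C_2 → C_1 sends each 2-simplex [p,q,r] to [q,r] − [p,r] + [p,q]. For instance
  ∂adf = df − af + ad,
  ∂bcd = cd − bd + bc.
The resulting 30×20 matrix has rank 20, and its Smith normal form has invariant factors (1,1,1,1,1,1,1,1,1,1,1,1,1,1,1,1,1,1,1,2).

From H_k ≅ ker(∂_k) / im(∂_{k+1}) we obtain:

  H_0: rank C_0 − rank ∂_1 = 10 − 9 = 1, and the invariant factors of ∂_1 are all 1, so H_0 ≅ Z.
  H_1: rank ker ∂_1 − rank ∂_2 = (30 − 9) − 20 = 1, and ∂_2 has invariant factor 2 > 1, so H_1 ≅ Z ⊕ Z/2.
  H_2: rank ker ∂_2 − rank ∂_3 = (20 − 20) − 0 = 0, and there is no ∂_3, so H_2 ≅ 0.

As a check, the Euler characteristic is 10 − 30 + 20 = 0, which agrees with 1 − 1 + 0 = 0.

H_0 ≅ Z,  H_1 ≅ Z ⊕ Z/2,  H_2 = 0.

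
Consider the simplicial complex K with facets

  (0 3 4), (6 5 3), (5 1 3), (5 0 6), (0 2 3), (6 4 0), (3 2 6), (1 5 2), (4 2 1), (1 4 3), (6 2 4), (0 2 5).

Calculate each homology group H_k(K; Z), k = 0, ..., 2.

H_0 = Z,  H_1 = Z_2,  H_2 = 0.

Order the vertices as 0 < 1 < 2 < 3 < 4 < 5 < 6. Listing each simplex with vertices in this order, K has dimension 2 with simplices:

  0-simplices (7): [0], [1], [2], [3], [4], [5], [6]
  1-simplices (18): [0,2], [0,3], [0,4], [0,5], [0,6], [1,2], [1,3], [1,4], [1,5], [2,3], [2,4], [2,5], [2,6], [3,4], [3,5], [3,6], [4,6], [5,6]
  2-simplices (12): [0,2,3], [0,2,5], [0,3,4], [0,4,6], [0,5,6], [1,2,4], [1,2,5], [1,3,4], [1,3,5], [2,3,6], [2,4,6], [3,5,6]

Hence C_0 ≅ Z^7, C_1 ≅ Z^18, C_2 ≅ Z^12.

Boundary ∂_1: C_1 → C_0 maps an edge to its endpoints' difference, ∂[p,q] = q − p. For instance
  ∂[0,6] = [6] − [0].
This gives a 7×18 integer matrix of rank 6; reducing to Smith normal form yields diagonal entries (1,1,1,1,1,1).

∂_2: C_2 → C_1 sends each 2-simplex [p,q,r] to [q,r] − [p,r] + [p,q]. For instance
  ∂[1,2,4] = [2,4] − [1,4] + [1,2],
  ∂[0,4,6] = [4,6] − [0,6] + [0,4].
The resulting 18×12 matrix has rank 12, and its Smith normal form has invariant factors (1,1,1,1,1,1,1,1,1,1,1,2).

Reading off H_k = ker ∂_k / im ∂_{k+1}:

  H_0: rank C_0 − rank ∂_1 = 7 − 6 = 1, and the invariant factors of ∂_1 are all 1, so H_0 = Z.
  H_1: rank ker ∂_1 − rank ∂_2 = (18 − 6) − 12 = 0, and ∂_2 has invariant factor 2 > 1, so H_1 = Z_2.
  H_2: rank ker ∂_2 − rank ∂_3 = (12 − 12) − 0 = 0, and there is no ∂_3, so H_2 = 0.

As a check, the Euler characteristic is 7 − 18 + 12 = 1, which agrees with 1 − 0 + 0 = 1.
(K is a triangulation of the real projective plane RP^2.)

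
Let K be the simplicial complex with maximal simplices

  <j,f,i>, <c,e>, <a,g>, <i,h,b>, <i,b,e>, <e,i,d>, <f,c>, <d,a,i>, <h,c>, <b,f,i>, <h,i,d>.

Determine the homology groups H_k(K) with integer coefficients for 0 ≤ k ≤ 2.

H_0 = Z,  H_1 = Z^2,  H_2 = 0.

Fix the vertex order a < b < c < d < e < f < g < h < i < j and write every simplex with vertices in increasing order. Then dim K = 2 and the simplices of K are:

  0-simplices (10): a, b, c, d, e, f, g, h, i, j
  1-simplices (18): ad, ag, ai, be, bf, bh, bi, ce, cf, ch, de, dh, di, ei, fi, fj, hi, ij
  2-simplices (7): adi, bei, bfi, bhi, dei, dhi, fij

giving chain groups C_0 ≅ Z^10, C_1 ≅ Z^18, C_2 ≅ Z^7.

∂_1: C_1 → C_0 is given by ∂[p,q] = [q] − [p].
This gives a 10×18 integer matrix of rank 9; reducing to Smith normal form yields diagonal entries (1,1,1,1,1,1,1,1,1).

∂_2: C_2 → C_1 maps a triangle to the signed sum of its edges. For instance
  ∂bfi = fi − bi + bf,
  ∂dei = ei − di + de.
This gives a 18×7 integer matrix of rank 7; reducing to Smith normal form yields diagonal entries (1,1,1,1,1,1,1).

From H_k ≅ ker(∂_k) / im(∂_{k+1}) we obtain:

  H_0: rank C_0 − rank ∂_1 = 10 − 9 = 1, and the invariant factors of ∂_1 are all 1, so H_0 = Z.
  H_1: rank ker ∂_1 − rank ∂_2 = (18 − 9) − 7 = 2, and the invariant factors of ∂_2 are all 1, so H_1 = Z^2.
  H_2: rank ker ∂_2 − rank ∂_3 = (7 − 7) − 0 = 0, and there is no ∂_3, so H_2 = 0.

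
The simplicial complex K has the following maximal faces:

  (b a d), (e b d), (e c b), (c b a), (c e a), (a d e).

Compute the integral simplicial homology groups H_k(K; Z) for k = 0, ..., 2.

Order the vertices as a < b < c < d < e. Listing each simplex with vertices in this order, K has dimension 2 with simplices:

  0-simplices (5): a, b, c, d, e
  1-simplices (9): ab, ac, ad, ae, bc, bd, be, ce, de
  2-simplices (6): abc, abd, ace, ade, bce, bde

giving chain groups C_0 ≅ Z^5, C_1 ≅ Z^9, C_2 ≅ Z^6.

The boundary map ∂_1: C_1 → C_0 maps an edge to its endpoints' difference, ∂[p,q] = q − p. For instance
  ∂bc = c − b.
The resulting 5×9 matrix has rank 4, and its Smith normal form has invariant factors (1,1,1,1).

Boundary ∂_2: C_2 → C_1 maps a triangle to the signed sum of its edges. For instance
  ∂bce = ce − be + bc,
  ∂bde = de − be + bd.
The 9×6 boundary matrix has rank 5 and Smith normal form diag(1,1,1,1,1).

Reading off H_k = ker ∂_k / im ∂_{k+1}:

  H_0: rank C_0 − rank ∂_1 = 5 − 4 = 1, and the invariant factors of ∂_1 are all 1, so H_0 = Z.
  H_1: rank ker ∂_1 − rank ∂_2 = (9 − 4) − 5 = 0, and the invariant factors of ∂_2 are all 1, so H_1 = 0.
  H_2: rank ker ∂_2 − rank ∂_3 = (6 − 5) − 0 = 1, and there is no ∂_3, so H_2 = Z.

(K is a triangulation of the 2-sphere S^2.)

H_0 ≅ Z,  H_1 = 0,  H_2 ≅ Z.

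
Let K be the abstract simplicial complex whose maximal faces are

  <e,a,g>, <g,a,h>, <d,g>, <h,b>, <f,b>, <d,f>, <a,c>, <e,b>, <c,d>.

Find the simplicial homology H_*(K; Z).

H_0 ≅ Z,  H_1 ≅ Z^3,  H_2 = 0.

We work with the vertex ordering a < b < c < d < e < f < g < h. The simplices of K, each written with vertices in increasing order, are:

  0-simplices (8): a, b, c, d, e, f, g, h
  1-simplices (12): ac, ae, ag, ah, be, bf, bh, cd, df, dg, eg, gh
  2-simplices (2): aeg, agh

giving chain groups C_0 ≅ Z^8, C_1 ≅ Z^12, C_2 ≅ Z^2.

Boundary ∂_1: C_1 → C_0 is given by ∂[p,q] = [q] − [p]. For instance
  ∂ac = c − a.
This gives a 8×12 integer matrix of rank 7; reducing to Smith normal form yields diagonal entries (1,1,1,1,1,1,1).

The boundary map ∂_2: C_2 → C_1 acts by ∂[p,q,r] = [q,r] − [p,r] + [p,q]. For instance
  ∂agh = gh − ah + ag,
  ∂aeg = eg − ag + ae.
The resulting 12×2 matrix has rank 2, and its Smith normal form has invariant factors (1,1).

From H_k ≅ ker(∂_k) / im(∂_{k+1}) we obtain:

  H_0: rank C_0 − rank ∂_1 = 8 − 7 = 1, and the invariant factors of ∂_1 are all 1, so H_0 ≅ Z.
  H_1: rank ker ∂_1 − rank ∂_2 = (12 − 7) − 2 = 3, and the invariant factors of ∂_2 are all 1, so H_1 ≅ Z^3.
  H_2: rank ker ∂_2 − rank ∂_3 = (2 − 2) − 0 = 0, and there is no ∂_3, so H_2 ≅ 0.

As a check, the Euler characteristic is 8 − 12 + 2 = -2, which agrees with 1 − 3 + 0 = -2.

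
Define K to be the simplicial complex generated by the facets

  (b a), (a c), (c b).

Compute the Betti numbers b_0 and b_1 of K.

Take the total order a < b < c on the vertex set. Then K (dimension 1) consists of the simplices:

  0-simplices (3): a, b, c
  1-simplices (3): ab, ac, bc

Hence C_0 ≅ Z^3, C_1 ≅ Z^3.

Boundary ∂_1: C_1 → C_0 sends each edge [p,q] (with p < q) to q − p.
As a 3×3 matrix over Z this has rank 2, with invariant factors (1,1).

Computing H_k = (kernel of ∂_k) / (image of ∂_{k+1}):

  H_0: rank C_0 − rank ∂_1 = 3 − 2 = 1, and the invariant factors of ∂_1 are all 1, so H_0 ≅ Z.
  H_1: rank ker ∂_1 − rank ∂_2 = (3 − 2) − 0 = 1, and there is no ∂_2, so H_1 ≅ Z.

Hence the Betti numbers are b_0 = 1, b_1 = 1.

b_0 = 1, b_1 = 1.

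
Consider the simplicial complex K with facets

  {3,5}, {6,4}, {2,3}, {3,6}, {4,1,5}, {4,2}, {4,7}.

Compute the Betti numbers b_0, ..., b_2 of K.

Fix the vertex order 1 < 2 < 3 < 4 < 5 < 6 < 7 and write every simplex with vertices in increasing order. Then dim K = 2 and the simplices of K are:

  0-simplices (7): [1], [2], [3], [4], [5], [6], [7]
  1-simplices (9): [1,4], [1,5], [2,3], [2,4], [3,5], [3,6], [4,5], [4,6], [4,7]
  2-simplices (1): [1,4,5]

so the chain groups are C_0 ≅ Z^7, C_1 ≅ Z^9, C_2 ≅ Z^1.

Boundary ∂_1: C_1 → C_0 sends each edge [p,q] (with p < q) to q − p. For instance
  ∂[3,6] = [6] − [3].
The 7×9 boundary matrix has rank 6 and Smith normal form diag(1,1,1,1,1,1).

Boundary ∂_2: C_2 → C_1 maps a triangle to the signed sum of its edges. For instance
  ∂[1,4,5] = [4,5] − [1,5] + [1,4].
The 9×1 boundary matrix has rank 1 and Smith normal form diag(1).

Computing H_k = (kernel of ∂_k) / (image of ∂_{k+1}):

  H_0: rank C_0 − rank ∂_1 = 7 − 6 = 1, and the invariant factors of ∂_1 are all 1, so H_0 = Z.
  H_1: rank ker ∂_1 − rank ∂_2 = (9 − 6) − 1 = 2, and the invariant factors of ∂_2 are all 1, so H_1 = Z^2.
  H_2: rank ker ∂_2 − rank ∂_3 = (1 − 1) − 0 = 0, and there is no ∂_3, so H_2 = 0.

Hence the Betti numbers are b_0 = 1, b_1 = 2, b_2 = 0.

b_0 = 1, b_1 = 2, b_2 = 0.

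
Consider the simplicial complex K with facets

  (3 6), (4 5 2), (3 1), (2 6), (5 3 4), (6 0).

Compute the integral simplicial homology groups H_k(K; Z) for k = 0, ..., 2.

H_0 = Z,  H_1 = Z,  H_2 = 0.

K has 7 vertices, 9 edges, 2 triangles.
rank ∂_0 = 0, rank ∂_1 = 6 ⇒ b_0 = 7 − 0 − 6 = 1; all invariant factors of ∂_1 are 1 so no torsion. So H_0 = Z.
rank ∂_1 = 6, rank ∂_2 = 2 ⇒ b_1 = 9 − 6 − 2 = 1; all invariant factors of ∂_2 are 1 so no torsion. So H_1 = Z.
rank ∂_2 = 2, rank ∂_3 = 0 ⇒ b_2 = 2 − 2 − 0 = 0. So H_2 = 0.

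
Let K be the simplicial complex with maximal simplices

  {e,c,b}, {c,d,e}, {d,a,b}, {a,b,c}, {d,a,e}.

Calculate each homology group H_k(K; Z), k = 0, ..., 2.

H_0 = Z,  H_1 = Z,  H_2 = 0.

We work with the vertex ordering a < b < c < d < e. The simplices of K, each written with vertices in increasing order, are:

  0-simplices (5): a, b, c, d, e
  1-simplices (10): ab, ac, ad, ae, bc, bd, be, cd, ce, de
  2-simplices (5): abc, abd, ade, bce, cde

Hence C_0 ≅ Z^5, C_1 ≅ Z^10, C_2 ≅ Z^5.

∂_1: C_1 → C_0 is given by ∂[p,q] = [q] − [p]. For instance
  ∂ce = e − c.
The 5×10 boundary matrix has rank 4 and Smith normal form diag(1,1,1,1).

The boundary map ∂_2: C_2 → C_1 acts by ∂[p,q,r] = [q,r] − [p,r] + [p,q]. For instance
  ∂abc = bc − ac + ab,
  ∂abd = bd − ad + ab.
The resulting 10×5 matrix has rank 5, and its Smith normal form has invariant factors (1,1,1,1,1).

Computing H_k = (kernel of ∂_k) / (image of ∂_{k+1}):

  H_0: rank C_0 − rank ∂_1 = 5 − 4 = 1, and the invariant factors of ∂_1 are all 1, so H_0 = Z.
  H_1: rank ker ∂_1 − rank ∂_2 = (10 − 4) − 5 = 1, and the invariant factors of ∂_2 are all 1, so H_1 = Z.
  H_2: rank ker ∂_2 − rank ∂_3 = (5 − 5) − 0 = 0, and there is no ∂_3, so H_2 = 0.

(K is a triangulation of the Möbius band.)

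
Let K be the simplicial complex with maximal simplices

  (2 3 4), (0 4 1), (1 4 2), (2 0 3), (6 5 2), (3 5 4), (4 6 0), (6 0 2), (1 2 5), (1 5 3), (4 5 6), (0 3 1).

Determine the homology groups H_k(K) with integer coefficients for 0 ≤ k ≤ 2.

Order the vertices as 0 < 1 < 2 < 3 < 4 < 5 < 6. Listing each simplex with vertices in this order, K has dimension 2 with simplices:

  0-simplices (7): [0], [1], [2], [3], [4], [5], [6]
  1-simplices (18): [0,1], [0,2], [0,3], [0,4], [0,6], [1,2], [1,3], [1,4], [1,5], [2,3], [2,4], [2,5], [2,6], [3,4], [3,5], [4,5], [4,6], [5,6]
  2-simplices (12): [0,1,3], [0,1,4], [0,2,3], [0,2,6], [0,4,6], [1,2,4], [1,2,5], [1,3,5], [2,3,4], [2,5,6], [3,4,5], [4,5,6]

Hence C_0 ≅ Z^7, C_1 ≅ Z^18, C_2 ≅ Z^12.

∂_1: C_1 → C_0 sends each edge [p,q] (with p < q) to q − p.
This gives a 7×18 integer matrix of rank 6; reducing to Smith normal form yields diagonal entries (1,1,1,1,1,1).

∂_2: C_2 → C_1 acts by ∂[p,q,r] = [q,r] − [p,r] + [p,q]. For instance
  ∂[2,3,4] = [3,4] − [2,4] + [2,3],
  ∂[0,1,3] = [1,3] − [0,3] + [0,1].
The 18×12 boundary matrix has rank 12 and Smith normal form diag(1,1,1,1,1,1,1,1,1,1,1,2).

Reading off H_k = ker ∂_k / im ∂_{k+1}:

  H_0: rank C_0 − rank ∂_1 = 7 − 6 = 1, and the invariant factors of ∂_1 are all 1, so H_0 ≅ Z.
  H_1: rank ker ∂_1 − rank ∂_2 = (18 − 6) − 12 = 0, and ∂_2 has invariant factor 2 > 1, so H_1 ≅ Z/2Z.
  H_2: rank ker ∂_2 − rank ∂_3 = (12 − 12) − 0 = 0, and there is no ∂_3, so H_2 ≅ 0.

As a check, the Euler characteristic is 7 − 18 + 12 = 1, which agrees with 1 − 0 + 0 = 1.

H_0 = Z,  H_1 = Z/2Z,  H_2 = 0.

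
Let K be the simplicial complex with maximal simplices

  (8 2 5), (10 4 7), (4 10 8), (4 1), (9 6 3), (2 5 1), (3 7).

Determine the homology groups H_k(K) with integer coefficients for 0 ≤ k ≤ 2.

K has 10 vertices, 15 edges, 5 triangles.
rank ∂_0 = 0, rank ∂_1 = 9 ⇒ b_0 = 10 − 0 − 9 = 1; all invariant factors of ∂_1 are 1 so no torsion. So H_0 ≅ Z.
rank ∂_1 = 9, rank ∂_2 = 5 ⇒ b_1 = 15 − 9 − 5 = 1; all invariant factors of ∂_2 are 1 so no torsion. So H_1 ≅ Z.
rank ∂_2 = 5, rank ∂_3 = 0 ⇒ b_2 = 5 − 5 − 0 = 0. So H_2 ≅ 0.

H_0 = Z,  H_1 = Z,  H_2 = 0.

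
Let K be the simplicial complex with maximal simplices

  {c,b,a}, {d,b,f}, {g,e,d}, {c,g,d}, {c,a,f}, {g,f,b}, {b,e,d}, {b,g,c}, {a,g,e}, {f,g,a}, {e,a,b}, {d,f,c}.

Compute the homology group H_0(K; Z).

H_0 = Z.

We work with the vertex ordering a < b < c < d < e < f < g. The simplices of K, each written with vertices in increasing order, are:

  0-simplices (7): a, b, c, d, e, f, g
  1-simplices (18): ab, ac, ae, af, ag, bc, bd, be, bf, bg, cd, cf, cg, de, df, dg, eg, fg
  2-simplices (12): abc, abe, acf, aeg, afg, bcg, bde, bdf, bfg, cdf, cdg, deg

giving chain groups C_0 ≅ Z^7, C_1 ≅ Z^18, C_2 ≅ Z^12.

∂_1: C_1 → C_0 maps an edge to its endpoints' difference, ∂[p,q] = q − p. For instance
  ∂ag = g − a.
This gives a 7×18 integer matrix of rank 6; reducing to Smith normal form yields diagonal entries (1,1,1,1,1,1).

∂_2: C_2 → C_1 maps a triangle to the signed sum of its edges. For instance
  ∂abe = be − ae + ab,
  ∂bcg = cg − bg + bc.
As a 18×12 matrix over Z this has rank 12, with invariant factors (1,1,1,1,1,1,1,1,1,1,1,2).

From H_k ≅ ker(∂_k) / im(∂_{k+1}) we obtain:

  H_0: rank C_0 − rank ∂_1 = 7 − 6 = 1, and the invariant factors of ∂_1 are all 1, so H_0 = Z.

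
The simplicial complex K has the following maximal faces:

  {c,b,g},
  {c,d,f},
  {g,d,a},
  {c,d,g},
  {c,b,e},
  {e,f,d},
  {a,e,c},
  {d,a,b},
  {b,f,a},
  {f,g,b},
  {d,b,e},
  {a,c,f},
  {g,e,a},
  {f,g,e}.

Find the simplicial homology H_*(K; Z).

H_0 ≅ Z,  H_1 ≅ Z^2,  H_2 ≅ Z.

Fix the vertex order a < b < c < d < e < f < g and write every simplex with vertices in increasing order. Then dim K = 2 and the simplices of K are:

  0-simplices (7): a, b, c, d, e, f, g
  1-simplices (21): ab, ac, ad, ae, af, ag, bc, bd, be, bf, bg, cd, ce, cf, cg, de, df, dg, ef, eg, fg
  2-simplices (14): abd, abf, ace, acf, adg, aeg, bce, bcg, bde, bfg, cdf, cdg, def, efg

giving chain groups C_0 ≅ Z^7, C_1 ≅ Z^21, C_2 ≅ Z^14.

∂_1: C_1 → C_0 is given by ∂[p,q] = [q] − [p]. For instance
  ∂eg = g − e.
As a 7×21 matrix over Z this has rank 6, with invariant factors (1,1,1,1,1,1).

∂_2: C_2 → C_1 sends each 2-simplex [p,q,r] to [q,r] − [p,r] + [p,q]. For instance
  ∂bde = de − be + bd,
  ∂adg = dg − ag + ad.
The resulting 21×14 matrix has rank 13, and its Smith normal form has invariant factors (1,1,1,1,1,1,1,1,1,1,1,1,1).

Computing H_k = (kernel of ∂_k) / (image of ∂_{k+1}):

  H_0: rank C_0 − rank ∂_1 = 7 − 6 = 1, and the invariant factors of ∂_1 are all 1, so H_0 = Z.
  H_1: rank ker ∂_1 − rank ∂_2 = (21 − 6) − 13 = 2, and the invariant factors of ∂_2 are all 1, so H_1 = Z^2.
  H_2: rank ker ∂_2 − rank ∂_3 = (14 − 13) − 0 = 1, and there is no ∂_3, so H_2 = Z.

As a check, the Euler characteristic is 7 − 21 + 14 = 0, which agrees with 1 − 2 + 1 = 0.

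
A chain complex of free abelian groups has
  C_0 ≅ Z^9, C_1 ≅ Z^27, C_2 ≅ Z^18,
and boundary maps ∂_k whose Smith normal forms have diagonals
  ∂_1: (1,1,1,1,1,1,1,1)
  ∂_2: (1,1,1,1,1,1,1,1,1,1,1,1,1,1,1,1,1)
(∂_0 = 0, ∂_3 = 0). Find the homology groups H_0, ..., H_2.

H_0: b_0 = 9 − 0 − 8 = 1; torsion from ∂_1 factors > 1: none. So H_0 ≅ Z.
H_1: b_1 = 27 − 8 − 17 = 2; torsion from ∂_2 factors > 1: none. So H_1 ≅ Z^2.
H_2: b_2 = 18 − 17 − 0 = 1; torsion from ∂_3 factors > 1: none. So H_2 ≅ Z.

H_0 ≅ Z,  H_1 ≅ Z^2,  H_2 ≅ Z.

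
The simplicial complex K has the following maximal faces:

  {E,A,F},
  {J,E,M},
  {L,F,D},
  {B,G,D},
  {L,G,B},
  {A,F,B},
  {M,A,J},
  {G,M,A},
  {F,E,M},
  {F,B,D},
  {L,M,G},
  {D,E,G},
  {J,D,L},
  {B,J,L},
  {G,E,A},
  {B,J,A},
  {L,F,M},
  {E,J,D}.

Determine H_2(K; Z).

H_2 = 0.

We work with the vertex ordering A < B < D < E < F < G < J < L < M. The simplices of K, each written with vertices in increasing order, are:

  0-simplices (9): A, B, D, E, F, G, J, L, M
  1-simplices (27): AB, AE, AF, AG, AJ, AM, BD, BF, BG, BJ, BL, DE, DF, DG, DJ, DL, EF, EG, EJ, EM, FL, FM, GL, GM, JL, JM, LM
  2-simplices (18): ABF, ABJ, AEF, AEG, AGM, AJM, BDF, BDG, BGL, BJL, DEG, DEJ, DFL, DJL, EFM, EJM, FLM, GLM

Hence C_0 ≅ Z^9, C_1 ≅ Z^27, C_2 ≅ Z^18.

The boundary map ∂_1: C_1 → C_0 is given by ∂[p,q] = [q] − [p].
The resulting 9×27 matrix has rank 8, and its Smith normal form has invariant factors (1,1,1,1,1,1,1,1).

The boundary map ∂_2: C_2 → C_1 acts by ∂[p,q,r] = [q,r] − [p,r] + [p,q]. For instance
  ∂AJM = JM − AM + AJ,
  ∂BDG = DG − BG + BD.
The 27×18 boundary matrix has rank 18 and Smith normal form diag(1,1,1,1,1,1,1,1,1,1,1,1,1,1,1,1,1,2).

Computing H_k = (kernel of ∂_k) / (image of ∂_{k+1}):

  H_2: rank ker ∂_2 − rank ∂_3 = (18 − 18) − 0 = 0, and there is no ∂_3, so H_2 = 0.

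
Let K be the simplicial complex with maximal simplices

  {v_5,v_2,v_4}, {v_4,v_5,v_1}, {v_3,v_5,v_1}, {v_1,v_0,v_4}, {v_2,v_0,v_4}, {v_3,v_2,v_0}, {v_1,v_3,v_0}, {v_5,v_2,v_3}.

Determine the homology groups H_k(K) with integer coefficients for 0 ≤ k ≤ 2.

H_0 ≅ Z,  H_1 = 0,  H_2 ≅ Z.

Order the vertices as v_0 < v_1 < v_2 < v_3 < v_4 < v_5. Listing each simplex with vertices in this order, K has dimension 2 with simplices:

  0-simplices (6): [v_0], [v_1], [v_2], [v_3], [v_4], [v_5]
  1-simplices (12): [v_0,v_1], [v_0,v_2], [v_0,v_3], [v_0,v_4], [v_1,v_3], [v_1,v_4], [v_1,v_5], [v_2,v_3], [v_2,v_4], [v_2,v_5], [v_3,v_5], [v_4,v_5]
  2-simplices (8): [v_0,v_1,v_3], [v_0,v_1,v_4], [v_0,v_2,v_3], [v_0,v_2,v_4], [v_1,v_3,v_5], [v_1,v_4,v_5], [v_2,v_3,v_5], [v_2,v_4,v_5]

Hence C_0 ≅ Z^6, C_1 ≅ Z^12, C_2 ≅ Z^8.

∂_1: C_1 → C_0 sends each edge [p,q] (with p < q) to q − p. For instance
  ∂[v_2,v_5] = [v_5] − [v_2].
The resulting 6×12 matrix has rank 5, and its Smith normal form has invariant factors (1,1,1,1,1).

∂_2: C_2 → C_1 sends each 2-simplex [p,q,r] to [q,r] − [p,r] + [p,q]. For instance
  ∂[v_0,v_1,v_3] = [v_1,v_3] − [v_0,v_3] + [v_0,v_1],
  ∂[v_0,v_2,v_3] = [v_2,v_3] − [v_0,v_3] + [v_0,v_2].
The 12×8 boundary matrix has rank 7 and Smith normal form diag(1,1,1,1,1,1,1).

Computing H_k = (kernel of ∂_k) / (image of ∂_{k+1}):

  H_0: rank C_0 − rank ∂_1 = 6 − 5 = 1, and the invariant factors of ∂_1 are all 1, so H_0 ≅ Z.
  H_1: rank ker ∂_1 − rank ∂_2 = (12 − 5) − 7 = 0, and the invariant factors of ∂_2 are all 1, so H_1 ≅ 0.
  H_2: rank ker ∂_2 − rank ∂_3 = (8 − 7) − 0 = 1, and there is no ∂_3, so H_2 ≅ Z.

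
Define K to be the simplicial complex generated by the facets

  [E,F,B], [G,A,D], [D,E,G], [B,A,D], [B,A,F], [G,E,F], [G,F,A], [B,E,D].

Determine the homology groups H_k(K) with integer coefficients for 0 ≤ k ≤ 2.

K has 6 vertices, 12 edges, 8 triangles.
rank ∂_0 = 0, rank ∂_1 = 5 ⇒ b_0 = 6 − 0 − 5 = 1; all invariant factors of ∂_1 are 1 so no torsion. So H_0 = Z.
rank ∂_1 = 5, rank ∂_2 = 7 ⇒ b_1 = 12 − 5 − 7 = 0; all invariant factors of ∂_2 are 1 so no torsion. So H_1 = 0.
rank ∂_2 = 7, rank ∂_3 = 0 ⇒ b_2 = 8 − 7 − 0 = 1. So H_2 = Z.

H_0 ≅ Z,  H_1 = 0,  H_2 ≅ Z.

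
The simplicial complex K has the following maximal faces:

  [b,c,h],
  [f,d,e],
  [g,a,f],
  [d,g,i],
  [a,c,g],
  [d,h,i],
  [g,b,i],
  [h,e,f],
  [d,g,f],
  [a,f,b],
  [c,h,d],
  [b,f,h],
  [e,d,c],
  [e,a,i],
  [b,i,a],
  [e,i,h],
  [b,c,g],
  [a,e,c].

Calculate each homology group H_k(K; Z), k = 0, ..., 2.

H_0 = Z,  H_1 = Z ⊕ Z/2,  H_2 = 0.

Order the vertices as a < b < c < d < e < f < g < h < i. Listing each simplex with vertices in this order, K has dimension 2 with simplices:

  0-simplices (9): a, b, c, d, e, f, g, h, i
  1-simplices (27): ab, ac, ae, af, ag, ai, bc, bf, bg, bh, bi, cd, ce, cg, ch, de, df, dg, dh, di, ef, eh, ei, fg, fh, gi, hi
  2-simplices (18): abf, abi, ace, acg, aei, afg, bcg, bch, bfh, bgi, cde, cdh, def, dfg, dgi, dhi, efh, ehi

Hence C_0 ≅ Z^9, C_1 ≅ Z^27, C_2 ≅ Z^18.

Boundary ∂_1: C_1 → C_0 is given by ∂[p,q] = [q] − [p]. For instance
  ∂bh = h − b.
The resulting 9×27 matrix has rank 8, and its Smith normal form has invariant factors (1,1,1,1,1,1,1,1).

Boundary ∂_2: C_2 → C_1 sends each 2-simplex [p,q,r] to [q,r] − [p,r] + [p,q]. For instance
  ∂aei = ei − ai + ae,
  ∂bch = ch − bh + bc.
The 27×18 boundary matrix has rank 18 and Smith normal form diag(1,1,1,1,1,1,1,1,1,1,1,1,1,1,1,1,1,2).

Now H_k = ker ∂_k / im ∂_{k+1}, so:

  H_0: rank C_0 − rank ∂_1 = 9 − 8 = 1, and the invariant factors of ∂_1 are all 1, so H_0 = Z.
  H_1: rank ker ∂_1 − rank ∂_2 = (27 − 8) − 18 = 1, and ∂_2 has invariant factor 2 > 1, so H_1 = Z ⊕ Z/2.
  H_2: rank ker ∂_2 − rank ∂_3 = (18 − 18) − 0 = 0, and there is no ∂_3, so H_2 = 0.

As a check, the Euler characteristic is 9 − 27 + 18 = 0, which agrees with 1 − 1 + 0 = 0.
(K is a triangulation of the Klein bottle.)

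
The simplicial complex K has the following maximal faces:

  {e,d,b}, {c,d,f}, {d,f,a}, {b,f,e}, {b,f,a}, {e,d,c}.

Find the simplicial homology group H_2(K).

Take the total order a < b < c < d < e < f on the vertex set. Then K (dimension 2) consists of the simplices:

  0-simplices (6): a, b, c, d, e, f
  1-simplices (12): ab, ad, af, bd, be, bf, cd, ce, cf, de, df, ef
  2-simplices (6): abf, adf, bde, bef, cde, cdf

giving chain groups C_0 ≅ Z^6, C_1 ≅ Z^12, C_2 ≅ Z^6.

Boundary ∂_1: C_1 → C_0 maps an edge to its endpoints' difference, ∂[p,q] = q − p.
The 6×12 boundary matrix has rank 5 and Smith normal form diag(1,1,1,1,1).

The boundary map ∂_2: C_2 → C_1 maps a triangle to the signed sum of its edges. For instance
  ∂cde = de − ce + cd,
  ∂cdf = df − cf + cd.
The 12×6 boundary matrix has rank 6 and Smith normal form diag(1,1,1,1,1,1).

From H_k ≅ ker(∂_k) / im(∂_{k+1}) we obtain:

  H_2: rank ker ∂_2 − rank ∂_3 = (6 − 6) − 0 = 0, and there is no ∂_3, so H_2 ≅ 0.

H_2 = 0.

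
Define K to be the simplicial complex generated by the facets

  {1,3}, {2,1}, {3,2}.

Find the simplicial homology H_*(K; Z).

H_0 = Z,  H_1 = Z.

Fix the vertex order 1 < 2 < 3 and write every simplex with vertices in increasing order. Then dim K = 1 and the simplices of K are:

  0-simplices (3): [1], [2], [3]
  1-simplices (3): [1,2], [1,3], [2,3]

giving chain groups C_0 ≅ Z^3, C_1 ≅ Z^3.

The boundary map ∂_1: C_1 → C_0 is given by ∂[p,q] = [q] − [p]. For instance
  ∂[1,3] = [3] − [1].
As a 3×3 matrix over Z this has rank 2, with invariant factors (1,1).

From H_k ≅ ker(∂_k) / im(∂_{k+1}) we obtain:

  H_0: rank C_0 − rank ∂_1 = 3 − 2 = 1, and the invariant factors of ∂_1 are all 1, so H_0 ≅ Z.
  H_1: rank ker ∂_1 − rank ∂_2 = (3 − 2) − 0 = 1, and there is no ∂_2, so H_1 ≅ Z.

As a check, the Euler characteristic is 3 − 3 = 0, which agrees with 1 − 1 = 0.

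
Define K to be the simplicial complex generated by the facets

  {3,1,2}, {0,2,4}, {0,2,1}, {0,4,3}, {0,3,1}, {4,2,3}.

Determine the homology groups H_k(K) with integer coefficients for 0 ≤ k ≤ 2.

H_0 ≅ Z,  H_1 = 0,  H_2 ≅ Z.

K has 5 vertices, 9 edges, 6 triangles.
rank ∂_0 = 0, rank ∂_1 = 4 ⇒ b_0 = 5 − 0 − 4 = 1; all invariant factors of ∂_1 are 1 so no torsion. So H_0 = Z.
rank ∂_1 = 4, rank ∂_2 = 5 ⇒ b_1 = 9 − 4 − 5 = 0; all invariant factors of ∂_2 are 1 so no torsion. So H_1 = 0.
rank ∂_2 = 5, rank ∂_3 = 0 ⇒ b_2 = 6 − 5 − 0 = 1. So H_2 = Z.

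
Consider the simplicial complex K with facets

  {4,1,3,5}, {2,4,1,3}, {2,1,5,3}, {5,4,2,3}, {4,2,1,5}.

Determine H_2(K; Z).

H_2 ≅ 0.

K has 5 vertices, 10 edges, 10 triangles, 5 3-simplices.
rank ∂_2 = 6, rank ∂_3 = 4 ⇒ b_2 = 10 − 6 − 4 = 0; all invariant factors of ∂_3 are 1 so no torsion. So H_2 = 0.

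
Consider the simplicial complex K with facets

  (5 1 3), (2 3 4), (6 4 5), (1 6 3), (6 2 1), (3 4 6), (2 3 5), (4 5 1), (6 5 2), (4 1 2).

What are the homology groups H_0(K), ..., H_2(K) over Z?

H_0 ≅ Z,  H_1 ≅ Z_2,  H_2 = 0.

Order the vertices as 1 < 2 < 3 < 4 < 5 < 6. Listing each simplex with vertices in this order, K has dimension 2 with simplices:

  0-simplices (6): [1], [2], [3], [4], [5], [6]
  1-simplices (15): [1,2], [1,3], [1,4], [1,5], [1,6], [2,3], [2,4], [2,5], [2,6], [3,4], [3,5], [3,6], [4,5], [4,6], [5,6]
  2-simplices (10): [1,2,4], [1,2,6], [1,3,5], [1,3,6], [1,4,5], [2,3,4], [2,3,5], [2,5,6], [3,4,6], [4,5,6]

giving chain groups C_0 ≅ Z^6, C_1 ≅ Z^15, C_2 ≅ Z^10.

The boundary map ∂_1: C_1 → C_0 maps an edge to its endpoints' difference, ∂[p,q] = q − p. For instance
  ∂[1,6] = [6] − [1].
The 6×15 boundary matrix has rank 5 and Smith normal form diag(1,1,1,1,1).

The boundary map ∂_2: C_2 → C_1 sends each 2-simplex [p,q,r] to [q,r] − [p,r] + [p,q]. For instance
  ∂[2,3,5] = [3,5] − [2,5] + [2,3],
  ∂[2,3,4] = [3,4] − [2,4] + [2,3].
The resulting 15×10 matrix has rank 10, and its Smith normal form has invariant factors (1,1,1,1,1,1,1,1,1,2).

From H_k ≅ ker(∂_k) / im(∂_{k+1}) we obtain:

  H_0: rank C_0 − rank ∂_1 = 6 − 5 = 1, and the invariant factors of ∂_1 are all 1, so H_0 ≅ Z.
  H_1: rank ker ∂_1 − rank ∂_2 = (15 − 5) − 10 = 0, and ∂_2 has invariant factor 2 > 1, so H_1 ≅ Z_2.
  H_2: rank ker ∂_2 − rank ∂_3 = (10 − 10) − 0 = 0, and there is no ∂_3, so H_2 ≅ 0.

As a check, the Euler characteristic is 6 − 15 + 10 = 1, which agrees with 1 − 0 + 0 = 1.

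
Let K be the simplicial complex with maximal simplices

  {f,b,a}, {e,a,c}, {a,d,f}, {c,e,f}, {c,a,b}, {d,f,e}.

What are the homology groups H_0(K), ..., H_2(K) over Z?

H_0 ≅ Z,  H_1 ≅ Z,  H_2 = 0.

Order the vertices as a < b < c < d < e < f. Listing each simplex with vertices in this order, K has dimension 2 with simplices:

  0-simplices (6): a, b, c, d, e, f
  1-simplices (12): ab, ac, ad, ae, af, bc, bf, ce, cf, de, df, ef
  2-simplices (6): abc, abf, ace, adf, cef, def

Hence C_0 ≅ Z^6, C_1 ≅ Z^12, C_2 ≅ Z^6.

The boundary map ∂_1: C_1 → C_0 is given by ∂[p,q] = [q] − [p]. For instance
  ∂af = f − a.
The 6×12 boundary matrix has rank 5 and Smith normal form diag(1,1,1,1,1).

∂_2: C_2 → C_1 sends each 2-simplex [p,q,r] to [q,r] − [p,r] + [p,q]. For instance
  ∂def = ef − df + de,
  ∂cef = ef − cf + ce.
The 12×6 boundary matrix has rank 6 and Smith normal form diag(1,1,1,1,1,1).

From H_k ≅ ker(∂_k) / im(∂_{k+1}) we obtain:

  H_0: rank C_0 − rank ∂_1 = 6 − 5 = 1, and the invariant factors of ∂_1 are all 1, so H_0 ≅ Z.
  H_1: rank ker ∂_1 − rank ∂_2 = (12 − 5) − 6 = 1, and the invariant factors of ∂_2 are all 1, so H_1 ≅ Z.
  H_2: rank ker ∂_2 − rank ∂_3 = (6 − 6) − 0 = 0, and there is no ∂_3, so H_2 ≅ 0.

(K is a triangulation of the cylinder S^1 x I.)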